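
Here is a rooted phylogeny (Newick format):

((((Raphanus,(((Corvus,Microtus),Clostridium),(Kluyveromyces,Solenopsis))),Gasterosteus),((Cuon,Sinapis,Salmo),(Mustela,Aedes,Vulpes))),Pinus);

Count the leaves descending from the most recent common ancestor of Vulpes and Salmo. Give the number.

6

The MRCA of Vulpes and Salmo is the node subtending ((Cuon,Sinapis,Salmo),(Mustela,Aedes,Vulpes)).
That clade contains 6 terminal taxa: Aedes, Cuon, Mustela, Salmo, Sinapis, Vulpes.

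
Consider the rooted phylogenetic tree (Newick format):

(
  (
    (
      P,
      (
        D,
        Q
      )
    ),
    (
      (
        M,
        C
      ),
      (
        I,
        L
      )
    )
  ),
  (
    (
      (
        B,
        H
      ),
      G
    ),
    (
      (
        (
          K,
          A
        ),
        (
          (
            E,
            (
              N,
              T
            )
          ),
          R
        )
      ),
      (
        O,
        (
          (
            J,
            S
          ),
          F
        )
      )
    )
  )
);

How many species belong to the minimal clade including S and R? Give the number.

The MRCA of S and R is the node subtending (((K,A),((E,(N,T)),R)),(O,((J,S),F))).
That clade contains 10 terminal taxa: A, E, F, J, K, N, O, R, S, T.

10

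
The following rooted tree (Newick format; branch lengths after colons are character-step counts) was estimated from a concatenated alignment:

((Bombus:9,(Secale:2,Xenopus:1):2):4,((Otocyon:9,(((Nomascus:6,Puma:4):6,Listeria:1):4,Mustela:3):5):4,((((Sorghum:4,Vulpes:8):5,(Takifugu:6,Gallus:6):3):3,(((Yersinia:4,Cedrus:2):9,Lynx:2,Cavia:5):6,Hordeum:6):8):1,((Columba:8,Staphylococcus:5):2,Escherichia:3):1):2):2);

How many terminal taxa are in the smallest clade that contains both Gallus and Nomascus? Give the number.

17

The MRCA of Gallus and Nomascus is the node subtending ((Otocyon,(((Nomascus,Puma),Listeria),Mustela)),((((Sorghum,Vulpes),(Takifugu,Gallus)),(((Yersinia,Cedrus),Lynx,Cavia),Hordeum)),((Columba,Staphylococcus),Escherichia))).
That clade contains 17 terminal taxa: Cavia, Cedrus, Columba, Escherichia, Gallus, Hordeum, Listeria, Lynx, Mustela, Nomascus, Otocyon, Puma, Sorghum, Staphylococcus, Takifugu, Vulpes, Yersinia.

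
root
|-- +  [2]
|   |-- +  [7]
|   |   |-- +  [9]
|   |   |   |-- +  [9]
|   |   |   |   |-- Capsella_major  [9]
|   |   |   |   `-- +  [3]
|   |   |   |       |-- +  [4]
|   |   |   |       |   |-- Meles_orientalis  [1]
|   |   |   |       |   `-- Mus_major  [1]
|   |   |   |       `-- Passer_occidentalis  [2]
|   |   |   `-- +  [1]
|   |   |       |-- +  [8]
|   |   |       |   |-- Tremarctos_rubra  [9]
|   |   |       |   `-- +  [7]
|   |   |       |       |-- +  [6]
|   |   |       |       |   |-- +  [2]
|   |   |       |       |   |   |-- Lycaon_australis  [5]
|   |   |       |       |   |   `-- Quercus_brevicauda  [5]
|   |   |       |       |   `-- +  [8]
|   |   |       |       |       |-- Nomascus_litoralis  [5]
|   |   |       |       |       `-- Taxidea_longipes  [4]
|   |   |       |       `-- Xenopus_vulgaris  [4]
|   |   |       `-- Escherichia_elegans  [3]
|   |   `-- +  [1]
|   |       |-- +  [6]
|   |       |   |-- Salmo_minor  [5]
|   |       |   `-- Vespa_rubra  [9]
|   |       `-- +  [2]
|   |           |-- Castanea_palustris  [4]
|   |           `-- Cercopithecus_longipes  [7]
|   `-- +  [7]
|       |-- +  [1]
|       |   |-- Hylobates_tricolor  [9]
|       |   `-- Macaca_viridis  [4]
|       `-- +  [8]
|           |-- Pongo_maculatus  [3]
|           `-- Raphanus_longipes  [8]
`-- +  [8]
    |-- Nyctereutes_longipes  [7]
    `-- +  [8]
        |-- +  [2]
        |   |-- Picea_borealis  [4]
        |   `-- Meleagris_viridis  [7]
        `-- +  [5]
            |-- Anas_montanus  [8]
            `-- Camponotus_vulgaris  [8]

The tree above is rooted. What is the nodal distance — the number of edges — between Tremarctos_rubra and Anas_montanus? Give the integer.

The MRCA of Tremarctos_rubra and Anas_montanus is the root of the tree.
From Tremarctos_rubra up to that node: 6 branches. From Anas_montanus up to the same node: 4 branches. Total: 6 + 4 = 10.

10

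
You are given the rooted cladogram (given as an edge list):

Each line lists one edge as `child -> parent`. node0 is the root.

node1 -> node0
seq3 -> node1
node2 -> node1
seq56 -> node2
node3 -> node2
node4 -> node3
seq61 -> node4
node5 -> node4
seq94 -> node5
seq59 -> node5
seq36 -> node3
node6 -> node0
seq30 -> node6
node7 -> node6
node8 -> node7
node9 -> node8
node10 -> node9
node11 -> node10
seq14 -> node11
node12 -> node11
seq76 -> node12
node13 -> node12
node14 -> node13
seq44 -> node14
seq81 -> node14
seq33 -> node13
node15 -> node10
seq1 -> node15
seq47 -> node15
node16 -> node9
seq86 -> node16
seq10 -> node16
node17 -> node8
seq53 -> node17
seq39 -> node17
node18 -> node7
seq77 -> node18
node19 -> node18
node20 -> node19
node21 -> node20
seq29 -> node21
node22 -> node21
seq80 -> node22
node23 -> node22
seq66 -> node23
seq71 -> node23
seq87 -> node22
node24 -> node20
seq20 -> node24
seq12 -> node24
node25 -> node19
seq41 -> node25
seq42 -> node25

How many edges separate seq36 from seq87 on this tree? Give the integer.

The MRCA of seq36 and seq87 is the root of the tree.
From seq36 up to that node: 4 branches. From seq87 up to the same node: 8 branches. Total: 4 + 8 = 12.

12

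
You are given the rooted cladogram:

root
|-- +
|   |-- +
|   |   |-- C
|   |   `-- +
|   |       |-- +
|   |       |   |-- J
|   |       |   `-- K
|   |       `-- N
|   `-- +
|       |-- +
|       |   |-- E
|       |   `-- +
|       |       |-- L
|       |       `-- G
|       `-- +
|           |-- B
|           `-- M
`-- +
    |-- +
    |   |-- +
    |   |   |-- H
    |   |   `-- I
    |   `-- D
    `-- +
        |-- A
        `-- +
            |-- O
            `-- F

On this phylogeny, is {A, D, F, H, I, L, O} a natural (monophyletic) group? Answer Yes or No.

No

The MRCA of the listed taxa is the root, so the smallest clade containing them is the whole tree.
That clade also contains B, C, E, G, J, K, M, N, which are not in the proposed group, so the group is not monophyletic.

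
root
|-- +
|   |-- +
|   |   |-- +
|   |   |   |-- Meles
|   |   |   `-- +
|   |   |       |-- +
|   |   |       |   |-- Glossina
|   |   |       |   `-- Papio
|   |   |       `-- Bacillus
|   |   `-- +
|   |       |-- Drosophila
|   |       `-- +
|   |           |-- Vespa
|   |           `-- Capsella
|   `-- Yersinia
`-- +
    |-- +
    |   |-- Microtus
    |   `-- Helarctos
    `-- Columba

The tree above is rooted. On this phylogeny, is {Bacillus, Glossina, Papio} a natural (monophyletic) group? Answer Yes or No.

Yes

The most recent common ancestor of these taxa subtends ((Glossina,Papio),Bacillus).
That clade has exactly 3 tips — every listed taxon and nothing else — so the group is monophyletic.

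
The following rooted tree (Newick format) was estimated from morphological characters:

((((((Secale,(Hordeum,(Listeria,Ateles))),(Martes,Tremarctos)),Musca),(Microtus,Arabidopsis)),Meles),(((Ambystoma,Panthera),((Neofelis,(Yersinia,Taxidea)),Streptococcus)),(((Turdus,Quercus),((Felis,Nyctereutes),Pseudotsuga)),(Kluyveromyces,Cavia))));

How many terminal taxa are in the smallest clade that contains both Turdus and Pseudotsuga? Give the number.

The MRCA of Turdus and Pseudotsuga is the node subtending ((Turdus,Quercus),((Felis,Nyctereutes),Pseudotsuga)).
That clade contains 5 terminal taxa: Felis, Nyctereutes, Pseudotsuga, Quercus, Turdus.

5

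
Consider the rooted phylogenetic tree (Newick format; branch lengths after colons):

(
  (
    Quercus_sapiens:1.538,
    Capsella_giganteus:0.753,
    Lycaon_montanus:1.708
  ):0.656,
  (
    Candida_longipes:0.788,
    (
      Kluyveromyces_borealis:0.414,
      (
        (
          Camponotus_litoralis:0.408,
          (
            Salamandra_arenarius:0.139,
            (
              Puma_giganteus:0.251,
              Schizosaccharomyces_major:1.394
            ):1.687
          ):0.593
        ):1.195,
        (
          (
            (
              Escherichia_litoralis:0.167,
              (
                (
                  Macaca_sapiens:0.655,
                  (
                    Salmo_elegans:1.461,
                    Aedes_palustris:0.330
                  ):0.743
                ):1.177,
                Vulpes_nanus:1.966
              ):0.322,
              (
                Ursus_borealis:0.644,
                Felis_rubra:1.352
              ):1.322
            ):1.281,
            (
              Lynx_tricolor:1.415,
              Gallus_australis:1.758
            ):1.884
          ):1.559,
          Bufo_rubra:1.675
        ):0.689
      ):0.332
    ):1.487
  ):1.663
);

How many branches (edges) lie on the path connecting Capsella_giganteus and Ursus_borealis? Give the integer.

The MRCA of Capsella_giganteus and Ursus_borealis is the root of the tree.
From Capsella_giganteus up to that node: 2 branches. From Ursus_borealis up to the same node: 8 branches. Total: 2 + 8 = 10.

10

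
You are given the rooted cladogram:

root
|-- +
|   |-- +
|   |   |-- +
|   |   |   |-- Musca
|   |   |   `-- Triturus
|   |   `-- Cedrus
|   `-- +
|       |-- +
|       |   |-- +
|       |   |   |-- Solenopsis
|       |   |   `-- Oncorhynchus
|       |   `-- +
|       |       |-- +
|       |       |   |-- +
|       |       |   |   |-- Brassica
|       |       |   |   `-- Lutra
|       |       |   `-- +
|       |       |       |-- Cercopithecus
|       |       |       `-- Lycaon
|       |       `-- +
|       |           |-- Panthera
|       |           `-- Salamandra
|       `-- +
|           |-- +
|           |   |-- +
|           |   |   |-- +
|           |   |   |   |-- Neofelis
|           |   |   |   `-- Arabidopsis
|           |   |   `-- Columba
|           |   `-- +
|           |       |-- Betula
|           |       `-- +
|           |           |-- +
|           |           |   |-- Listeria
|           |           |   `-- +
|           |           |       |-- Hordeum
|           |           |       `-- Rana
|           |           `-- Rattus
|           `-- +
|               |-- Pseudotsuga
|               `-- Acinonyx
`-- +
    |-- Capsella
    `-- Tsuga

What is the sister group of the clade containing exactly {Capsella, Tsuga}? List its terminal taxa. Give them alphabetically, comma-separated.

The clade containing exactly {Capsella, Tsuga} attaches directly to the root of the tree.
The other lineage descending from that same node — the sister group — is (((Musca,Triturus),Cedrus),(((Solenopsis,Oncorhynchus),(((Brassica,Lutra),(Cercopithecus,Lycaon)),(Panthera,Salamandra))),((((Neofelis,Arabidopsis),Columba),(Betula,((Listeria,(Hordeum,Rana)),Rattus))),(Pseudotsuga,Acinonyx)))); its 21 tips in alphabetical order are the answer.

Acinonyx, Arabidopsis, Betula, Brassica, Cedrus, Cercopithecus, Columba, Hordeum, Listeria, Lutra, Lycaon, Musca, Neofelis, Oncorhynchus, Panthera, Pseudotsuga, Rana, Rattus, Salamandra, Solenopsis, Triturus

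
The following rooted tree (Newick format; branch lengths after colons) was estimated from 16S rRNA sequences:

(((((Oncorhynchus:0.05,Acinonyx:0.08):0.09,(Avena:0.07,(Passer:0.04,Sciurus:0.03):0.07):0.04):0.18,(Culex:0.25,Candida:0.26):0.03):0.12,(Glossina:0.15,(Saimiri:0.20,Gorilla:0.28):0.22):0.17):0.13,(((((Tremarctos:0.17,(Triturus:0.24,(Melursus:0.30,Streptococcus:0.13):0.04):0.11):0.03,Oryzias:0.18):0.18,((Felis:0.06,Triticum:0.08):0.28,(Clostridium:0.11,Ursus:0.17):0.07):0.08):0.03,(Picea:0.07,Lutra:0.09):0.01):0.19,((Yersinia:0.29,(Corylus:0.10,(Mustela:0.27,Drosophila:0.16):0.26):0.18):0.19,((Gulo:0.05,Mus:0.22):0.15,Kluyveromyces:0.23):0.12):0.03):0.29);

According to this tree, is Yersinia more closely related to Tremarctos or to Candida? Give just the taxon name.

The MRCA of Yersinia and Tremarctos subtends (((((Tremarctos,(Triturus,(Melursus,Streptococcus))),Oryzias),((Felis,Triticum),(Clostridium,Ursus))),(Picea,Lutra)),((Yersinia,(Corylus,(Mustela,Drosophila))),((Gulo,Mus),Kluyveromyces))) (18 taxa).
The MRCA of Yersinia and Candida is the root, subtending the entire tree (28 taxa).
The first is nested inside the second, so Yersinia shares a more recent common ancestor with Tremarctos.

Tremarctos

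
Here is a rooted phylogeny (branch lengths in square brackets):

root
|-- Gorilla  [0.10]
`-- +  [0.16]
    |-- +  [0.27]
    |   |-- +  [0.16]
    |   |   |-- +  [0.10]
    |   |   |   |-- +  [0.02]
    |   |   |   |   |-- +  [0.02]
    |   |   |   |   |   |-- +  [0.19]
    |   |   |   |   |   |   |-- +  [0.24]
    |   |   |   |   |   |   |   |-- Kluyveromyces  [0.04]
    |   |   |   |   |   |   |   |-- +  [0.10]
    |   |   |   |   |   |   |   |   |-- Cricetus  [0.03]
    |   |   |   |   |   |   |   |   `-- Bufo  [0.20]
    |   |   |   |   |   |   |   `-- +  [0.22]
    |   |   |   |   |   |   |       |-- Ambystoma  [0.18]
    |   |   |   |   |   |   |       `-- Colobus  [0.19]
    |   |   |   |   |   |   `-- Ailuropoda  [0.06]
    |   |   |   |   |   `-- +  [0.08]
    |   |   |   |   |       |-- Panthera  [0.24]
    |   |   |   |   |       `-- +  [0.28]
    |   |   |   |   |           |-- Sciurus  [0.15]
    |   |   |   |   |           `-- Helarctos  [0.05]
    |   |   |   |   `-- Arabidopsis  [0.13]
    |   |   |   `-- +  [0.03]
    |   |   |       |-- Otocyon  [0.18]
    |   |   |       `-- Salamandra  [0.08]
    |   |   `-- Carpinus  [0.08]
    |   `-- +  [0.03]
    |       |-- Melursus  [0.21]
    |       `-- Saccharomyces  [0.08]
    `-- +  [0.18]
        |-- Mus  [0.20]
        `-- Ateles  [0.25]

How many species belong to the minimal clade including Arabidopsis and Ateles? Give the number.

The MRCA of Arabidopsis and Ateles is the node subtending ((((((((Kluyveromyces,(Cricetus,Bufo),(Ambystoma,Colobus)),Ailuropoda),(Panthera,(Sciurus,Helarctos))),Arabidopsis),(Otocyon,Salamandra)),Carpinus),(Melursus,Saccharomyces)),(Mus,Ateles)).
That clade contains 17 terminal taxa: Ailuropoda, Ambystoma, Arabidopsis, Ateles, Bufo, Carpinus, Colobus, Cricetus, Helarctos, Kluyveromyces, Melursus, Mus, Otocyon, Panthera, Saccharomyces, Salamandra, Sciurus.

17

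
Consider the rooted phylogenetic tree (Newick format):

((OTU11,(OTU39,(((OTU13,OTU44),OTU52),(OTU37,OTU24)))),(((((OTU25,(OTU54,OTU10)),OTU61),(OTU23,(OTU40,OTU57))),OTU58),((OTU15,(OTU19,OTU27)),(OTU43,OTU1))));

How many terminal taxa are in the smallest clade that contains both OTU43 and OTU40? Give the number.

The MRCA of OTU43 and OTU40 is the node subtending (((((OTU25,(OTU54,OTU10)),OTU61),(OTU23,(OTU40,OTU57))),OTU58),((OTU15,(OTU19,OTU27)),(OTU43,OTU1))).
That clade contains 13 terminal taxa: OTU1, OTU10, OTU15, OTU19, OTU23, OTU25, OTU27, OTU40, OTU43, OTU54, OTU57, OTU58, OTU61.

13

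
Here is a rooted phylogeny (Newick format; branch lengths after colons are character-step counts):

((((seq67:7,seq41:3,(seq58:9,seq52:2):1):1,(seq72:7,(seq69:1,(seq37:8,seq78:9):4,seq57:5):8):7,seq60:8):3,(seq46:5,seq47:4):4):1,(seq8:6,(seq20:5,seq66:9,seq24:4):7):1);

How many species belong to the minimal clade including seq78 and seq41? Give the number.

The MRCA of seq78 and seq41 is the node subtending ((seq67,seq41,(seq58,seq52)),(seq72,(seq69,(seq37,seq78),seq57)),seq60).
That clade contains 10 terminal taxa: seq37, seq41, seq52, seq57, seq58, seq60, seq67, seq69, seq72, seq78.

10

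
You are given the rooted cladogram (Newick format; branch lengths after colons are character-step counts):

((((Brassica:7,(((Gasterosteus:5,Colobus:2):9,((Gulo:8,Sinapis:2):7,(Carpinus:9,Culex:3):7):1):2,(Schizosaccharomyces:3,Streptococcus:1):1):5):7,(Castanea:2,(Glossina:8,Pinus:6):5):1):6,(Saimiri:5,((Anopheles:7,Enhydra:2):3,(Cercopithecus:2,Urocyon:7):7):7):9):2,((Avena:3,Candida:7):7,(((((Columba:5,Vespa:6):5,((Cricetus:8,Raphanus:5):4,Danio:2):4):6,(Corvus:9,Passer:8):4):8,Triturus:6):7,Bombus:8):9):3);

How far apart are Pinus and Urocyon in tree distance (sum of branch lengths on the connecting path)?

48

The path runs Pinus → … → MRCA → … → Urocyon; the MRCA is the node subtending (((Brassica,(((Gasterosteus,Colobus),((Gulo,Sinapis),(Carpinus,Culex))),(Schizosaccharomyces,Streptococcus))),(Castanea,(Glossina,Pinus))),(Saimiri,((Anopheles,Enhydra),(Cercopithecus,Urocyon)))).
Branch lengths along that path: 6 + 5 + 1 + 6 + 9 + 7 + 7 + 7 = 48.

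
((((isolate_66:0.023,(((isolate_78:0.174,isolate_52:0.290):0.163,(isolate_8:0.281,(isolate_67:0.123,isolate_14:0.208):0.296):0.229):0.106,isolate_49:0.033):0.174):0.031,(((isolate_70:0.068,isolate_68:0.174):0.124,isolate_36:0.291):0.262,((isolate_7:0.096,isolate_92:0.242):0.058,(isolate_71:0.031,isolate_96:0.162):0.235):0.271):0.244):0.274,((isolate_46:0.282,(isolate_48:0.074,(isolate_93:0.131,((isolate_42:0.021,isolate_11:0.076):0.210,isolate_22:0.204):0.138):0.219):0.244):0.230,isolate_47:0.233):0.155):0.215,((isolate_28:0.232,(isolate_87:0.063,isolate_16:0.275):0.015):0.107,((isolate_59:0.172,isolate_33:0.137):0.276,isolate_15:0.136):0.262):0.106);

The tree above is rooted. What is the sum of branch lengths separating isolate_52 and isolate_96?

The path runs isolate_52 → … → MRCA → … → isolate_96; the MRCA is the node subtending ((isolate_66,(((isolate_78,isolate_52),(isolate_8,(isolate_67,isolate_14))),isolate_49)),(((isolate_70,isolate_68),isolate_36),((isolate_7,isolate_92),(isolate_71,isolate_96)))).
Branch lengths along that path: 0.290 + 0.163 + 0.106 + 0.174 + 0.031 + 0.244 + 0.271 + 0.235 + 0.162 = 1.676.

1.676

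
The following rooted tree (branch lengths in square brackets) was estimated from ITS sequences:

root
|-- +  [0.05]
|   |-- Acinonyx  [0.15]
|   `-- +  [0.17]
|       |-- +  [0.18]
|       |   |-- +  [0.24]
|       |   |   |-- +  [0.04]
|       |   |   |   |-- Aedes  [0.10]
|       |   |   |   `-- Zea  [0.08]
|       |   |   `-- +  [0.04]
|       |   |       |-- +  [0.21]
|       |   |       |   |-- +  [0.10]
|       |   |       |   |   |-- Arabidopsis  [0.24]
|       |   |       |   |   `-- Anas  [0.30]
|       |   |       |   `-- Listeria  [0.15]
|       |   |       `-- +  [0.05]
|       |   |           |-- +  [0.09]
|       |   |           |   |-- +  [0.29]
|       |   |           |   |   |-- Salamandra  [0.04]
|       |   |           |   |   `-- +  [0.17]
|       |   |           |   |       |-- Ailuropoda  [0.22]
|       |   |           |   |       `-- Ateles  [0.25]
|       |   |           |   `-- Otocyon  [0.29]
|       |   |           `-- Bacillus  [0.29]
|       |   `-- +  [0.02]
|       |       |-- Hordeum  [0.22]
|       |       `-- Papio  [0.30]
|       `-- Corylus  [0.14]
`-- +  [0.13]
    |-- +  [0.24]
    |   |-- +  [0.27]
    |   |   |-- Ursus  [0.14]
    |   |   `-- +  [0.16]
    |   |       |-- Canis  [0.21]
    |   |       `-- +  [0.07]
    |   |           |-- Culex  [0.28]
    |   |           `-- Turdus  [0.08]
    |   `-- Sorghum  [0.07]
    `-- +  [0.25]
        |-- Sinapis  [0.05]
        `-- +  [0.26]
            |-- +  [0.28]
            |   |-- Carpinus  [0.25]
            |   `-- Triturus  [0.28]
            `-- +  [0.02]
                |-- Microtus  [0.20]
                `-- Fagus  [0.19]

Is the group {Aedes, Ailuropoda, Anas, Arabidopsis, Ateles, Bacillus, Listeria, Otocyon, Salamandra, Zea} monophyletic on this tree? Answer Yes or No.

Yes

The most recent common ancestor of these taxa subtends ((Aedes,Zea),(((Arabidopsis,Anas),Listeria),(((Salamandra,(Ailuropoda,Ateles)),Otocyon),Bacillus))).
That clade has exactly 10 tips — every listed taxon and nothing else — so the group is monophyletic.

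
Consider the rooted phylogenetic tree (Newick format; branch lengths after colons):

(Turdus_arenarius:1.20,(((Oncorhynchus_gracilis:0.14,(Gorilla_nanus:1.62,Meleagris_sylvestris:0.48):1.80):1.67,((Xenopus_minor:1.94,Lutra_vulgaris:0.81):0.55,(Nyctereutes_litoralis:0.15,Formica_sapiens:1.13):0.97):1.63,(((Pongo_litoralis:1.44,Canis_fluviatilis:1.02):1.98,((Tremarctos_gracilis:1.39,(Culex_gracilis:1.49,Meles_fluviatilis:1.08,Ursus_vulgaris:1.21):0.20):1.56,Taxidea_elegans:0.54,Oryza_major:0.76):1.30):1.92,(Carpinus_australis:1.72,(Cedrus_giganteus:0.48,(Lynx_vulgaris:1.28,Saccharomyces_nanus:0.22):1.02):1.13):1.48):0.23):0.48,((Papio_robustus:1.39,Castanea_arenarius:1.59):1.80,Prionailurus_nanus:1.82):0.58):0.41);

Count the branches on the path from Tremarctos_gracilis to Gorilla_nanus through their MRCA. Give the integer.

8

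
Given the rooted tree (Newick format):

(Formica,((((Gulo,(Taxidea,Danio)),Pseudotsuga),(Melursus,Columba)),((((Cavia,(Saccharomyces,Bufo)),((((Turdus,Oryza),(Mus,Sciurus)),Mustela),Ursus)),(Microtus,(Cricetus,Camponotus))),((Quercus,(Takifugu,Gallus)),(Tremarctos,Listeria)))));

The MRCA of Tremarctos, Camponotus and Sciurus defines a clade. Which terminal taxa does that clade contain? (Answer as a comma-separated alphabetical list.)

Bufo, Camponotus, Cavia, Cricetus, Gallus, Listeria, Microtus, Mus, Mustela, Oryza, Quercus, Saccharomyces, Sciurus, Takifugu, Tremarctos, Turdus, Ursus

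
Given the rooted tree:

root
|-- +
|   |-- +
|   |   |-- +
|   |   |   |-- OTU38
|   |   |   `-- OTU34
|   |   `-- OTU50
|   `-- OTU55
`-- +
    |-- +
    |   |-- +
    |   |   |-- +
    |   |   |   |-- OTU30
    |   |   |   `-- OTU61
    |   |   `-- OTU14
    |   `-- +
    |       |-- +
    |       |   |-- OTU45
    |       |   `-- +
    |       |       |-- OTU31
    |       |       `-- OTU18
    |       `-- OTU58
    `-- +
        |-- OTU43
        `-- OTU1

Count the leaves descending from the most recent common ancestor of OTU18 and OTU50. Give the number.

13

The MRCA of OTU18 and OTU50 is the root, so the clade is the entire tree.
That clade contains 13 terminal taxa: OTU1, OTU14, OTU18, OTU30, OTU31, OTU34, OTU38, OTU43, OTU45, OTU50, OTU55, OTU58, OTU61.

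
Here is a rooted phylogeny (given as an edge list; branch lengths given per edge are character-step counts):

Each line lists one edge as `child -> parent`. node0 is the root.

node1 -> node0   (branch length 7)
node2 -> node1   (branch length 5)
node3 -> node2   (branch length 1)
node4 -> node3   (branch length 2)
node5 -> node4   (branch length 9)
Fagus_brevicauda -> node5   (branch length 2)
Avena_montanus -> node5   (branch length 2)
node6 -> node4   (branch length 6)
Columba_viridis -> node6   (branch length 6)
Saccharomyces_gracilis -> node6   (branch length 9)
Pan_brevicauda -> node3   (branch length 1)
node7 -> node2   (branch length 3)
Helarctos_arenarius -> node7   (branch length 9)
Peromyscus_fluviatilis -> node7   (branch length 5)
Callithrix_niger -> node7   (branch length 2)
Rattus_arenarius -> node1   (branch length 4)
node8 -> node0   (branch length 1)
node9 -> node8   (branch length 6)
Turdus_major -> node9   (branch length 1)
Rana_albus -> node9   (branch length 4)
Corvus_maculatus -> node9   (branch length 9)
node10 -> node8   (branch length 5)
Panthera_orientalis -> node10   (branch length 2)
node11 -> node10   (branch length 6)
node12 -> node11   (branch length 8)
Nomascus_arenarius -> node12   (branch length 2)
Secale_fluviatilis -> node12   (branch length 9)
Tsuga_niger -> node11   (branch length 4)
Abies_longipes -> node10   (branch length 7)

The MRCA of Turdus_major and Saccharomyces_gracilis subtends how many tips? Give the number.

The MRCA of Turdus_major and Saccharomyces_gracilis is the root, so the clade is the entire tree.
That clade contains 17 terminal taxa: Abies_longipes, Avena_montanus, Callithrix_niger, Columba_viridis, Corvus_maculatus, Fagus_brevicauda, Helarctos_arenarius, Nomascus_arenarius, Pan_brevicauda, Panthera_orientalis, Peromyscus_fluviatilis, Rana_albus, Rattus_arenarius, Saccharomyces_gracilis, Secale_fluviatilis, Tsuga_niger, Turdus_major.

17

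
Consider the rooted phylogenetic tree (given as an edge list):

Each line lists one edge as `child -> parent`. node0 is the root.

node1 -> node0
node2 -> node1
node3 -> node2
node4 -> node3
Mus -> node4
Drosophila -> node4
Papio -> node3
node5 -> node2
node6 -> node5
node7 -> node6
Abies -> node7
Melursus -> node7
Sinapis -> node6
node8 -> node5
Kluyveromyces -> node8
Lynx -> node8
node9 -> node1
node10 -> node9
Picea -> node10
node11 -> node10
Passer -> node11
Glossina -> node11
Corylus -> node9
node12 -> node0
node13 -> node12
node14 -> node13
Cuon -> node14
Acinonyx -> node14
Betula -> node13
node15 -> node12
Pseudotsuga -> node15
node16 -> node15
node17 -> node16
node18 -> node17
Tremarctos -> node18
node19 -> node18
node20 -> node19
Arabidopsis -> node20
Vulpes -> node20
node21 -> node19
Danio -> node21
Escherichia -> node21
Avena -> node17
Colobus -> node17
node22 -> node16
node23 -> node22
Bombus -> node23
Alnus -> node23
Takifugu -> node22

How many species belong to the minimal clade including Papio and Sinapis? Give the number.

The MRCA of Papio and Sinapis is the node subtending (((Mus,Drosophila),Papio),(((Abies,Melursus),Sinapis),(Kluyveromyces,Lynx))).
That clade contains 8 terminal taxa: Abies, Drosophila, Kluyveromyces, Lynx, Melursus, Mus, Papio, Sinapis.

8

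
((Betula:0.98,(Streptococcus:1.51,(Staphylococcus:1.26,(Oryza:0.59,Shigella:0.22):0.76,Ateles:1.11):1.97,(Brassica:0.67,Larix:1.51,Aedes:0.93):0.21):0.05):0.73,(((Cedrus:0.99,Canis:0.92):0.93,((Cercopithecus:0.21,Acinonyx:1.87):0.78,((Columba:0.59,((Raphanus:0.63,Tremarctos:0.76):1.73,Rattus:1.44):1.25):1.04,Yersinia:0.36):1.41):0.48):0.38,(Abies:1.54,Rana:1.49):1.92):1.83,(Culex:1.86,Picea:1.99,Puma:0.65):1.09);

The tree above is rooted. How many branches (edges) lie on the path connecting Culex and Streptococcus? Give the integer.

The MRCA of Culex and Streptococcus is the root of the tree.
From Culex up to that node: 2 branches. From Streptococcus up to the same node: 3 branches. Total: 2 + 3 = 5.

5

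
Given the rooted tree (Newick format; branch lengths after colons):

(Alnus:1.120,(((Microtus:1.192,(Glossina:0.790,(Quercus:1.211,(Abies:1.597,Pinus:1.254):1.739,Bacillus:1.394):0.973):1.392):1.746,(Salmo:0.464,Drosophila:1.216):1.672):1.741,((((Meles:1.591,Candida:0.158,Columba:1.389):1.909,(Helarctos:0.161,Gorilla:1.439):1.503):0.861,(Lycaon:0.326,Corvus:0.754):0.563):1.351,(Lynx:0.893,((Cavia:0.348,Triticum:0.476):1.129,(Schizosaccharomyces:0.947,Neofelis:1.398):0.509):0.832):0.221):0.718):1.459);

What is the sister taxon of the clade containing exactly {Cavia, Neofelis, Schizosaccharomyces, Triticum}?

The clade containing exactly {Cavia, Neofelis, Schizosaccharomyces, Triticum} attaches to the tree at the node subtending (Lynx,((Cavia,Triticum),(Schizosaccharomyces,Neofelis))).
The other lineage descending from that same node — the sister group — is the single tip Lynx.

Lynx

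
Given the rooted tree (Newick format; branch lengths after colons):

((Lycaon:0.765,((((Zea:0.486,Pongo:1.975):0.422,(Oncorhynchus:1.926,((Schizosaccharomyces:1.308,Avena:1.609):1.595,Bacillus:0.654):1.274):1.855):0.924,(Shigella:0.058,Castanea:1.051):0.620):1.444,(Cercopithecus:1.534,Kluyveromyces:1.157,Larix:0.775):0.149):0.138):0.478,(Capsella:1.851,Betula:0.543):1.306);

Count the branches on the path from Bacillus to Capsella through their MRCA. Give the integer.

The MRCA of Bacillus and Capsella is the root of the tree.
From Bacillus up to that node: 7 branches. From Capsella up to the same node: 2 branches. Total: 7 + 2 = 9.

9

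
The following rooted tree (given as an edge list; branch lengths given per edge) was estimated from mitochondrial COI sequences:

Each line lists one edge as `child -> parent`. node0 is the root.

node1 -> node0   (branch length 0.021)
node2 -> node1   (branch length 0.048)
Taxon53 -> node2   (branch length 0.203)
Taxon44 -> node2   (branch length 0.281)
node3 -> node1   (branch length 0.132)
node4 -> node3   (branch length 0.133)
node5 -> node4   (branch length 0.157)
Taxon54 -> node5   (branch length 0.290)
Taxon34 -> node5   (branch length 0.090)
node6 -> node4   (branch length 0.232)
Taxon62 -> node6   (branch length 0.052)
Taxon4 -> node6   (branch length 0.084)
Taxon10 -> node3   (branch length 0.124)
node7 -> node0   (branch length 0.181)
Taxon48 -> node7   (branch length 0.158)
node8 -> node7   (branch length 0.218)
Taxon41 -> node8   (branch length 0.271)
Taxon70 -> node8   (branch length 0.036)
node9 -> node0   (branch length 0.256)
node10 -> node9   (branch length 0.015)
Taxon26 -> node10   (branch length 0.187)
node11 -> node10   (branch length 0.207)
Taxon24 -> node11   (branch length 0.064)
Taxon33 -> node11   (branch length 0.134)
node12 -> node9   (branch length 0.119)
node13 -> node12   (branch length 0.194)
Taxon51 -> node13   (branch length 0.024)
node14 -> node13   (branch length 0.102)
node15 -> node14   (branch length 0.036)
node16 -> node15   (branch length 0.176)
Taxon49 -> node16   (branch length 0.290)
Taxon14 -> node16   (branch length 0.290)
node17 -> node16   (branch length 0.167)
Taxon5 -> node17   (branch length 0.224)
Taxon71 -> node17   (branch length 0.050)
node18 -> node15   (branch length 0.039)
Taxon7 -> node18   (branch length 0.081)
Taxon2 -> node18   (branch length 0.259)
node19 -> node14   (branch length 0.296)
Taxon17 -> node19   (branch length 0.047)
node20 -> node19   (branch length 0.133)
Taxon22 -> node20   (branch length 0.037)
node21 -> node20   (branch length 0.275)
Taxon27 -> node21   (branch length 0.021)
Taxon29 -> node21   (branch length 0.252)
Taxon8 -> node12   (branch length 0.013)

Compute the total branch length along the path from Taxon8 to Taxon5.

0.912

The path runs Taxon8 → … → MRCA → … → Taxon5; the MRCA is the node subtending ((Taxon51,(((Taxon49,Taxon14,(Taxon5,Taxon71)),(Taxon7,Taxon2)),(Taxon17,(Taxon22,(Taxon27,Taxon29))))),Taxon8).
Branch lengths along that path: 0.013 + 0.194 + 0.102 + 0.036 + 0.176 + 0.167 + 0.224 = 0.912.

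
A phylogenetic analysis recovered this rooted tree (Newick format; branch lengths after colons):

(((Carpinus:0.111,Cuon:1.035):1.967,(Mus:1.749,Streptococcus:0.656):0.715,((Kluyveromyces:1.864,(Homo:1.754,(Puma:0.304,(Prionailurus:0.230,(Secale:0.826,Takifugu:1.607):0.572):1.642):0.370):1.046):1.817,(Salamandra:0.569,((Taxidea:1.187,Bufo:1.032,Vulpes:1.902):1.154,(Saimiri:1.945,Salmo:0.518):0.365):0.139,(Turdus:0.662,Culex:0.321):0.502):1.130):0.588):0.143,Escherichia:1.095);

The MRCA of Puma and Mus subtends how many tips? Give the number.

The MRCA of Puma and Mus is the node subtending ((Carpinus,Cuon),(Mus,Streptococcus),((Kluyveromyces,(Homo,(Puma,(Prionailurus,(Secale,Takifugu))))),(Salamandra,((Taxidea,Bufo,Vulpes),(Saimiri,Salmo)),(Turdus,Culex)))).
That clade contains 18 terminal taxa: Bufo, Carpinus, Culex, Cuon, Homo, Kluyveromyces, Mus, Prionailurus, Puma, Saimiri, Salamandra, Salmo, Secale, Streptococcus, Takifugu, Taxidea, Turdus, Vulpes.

18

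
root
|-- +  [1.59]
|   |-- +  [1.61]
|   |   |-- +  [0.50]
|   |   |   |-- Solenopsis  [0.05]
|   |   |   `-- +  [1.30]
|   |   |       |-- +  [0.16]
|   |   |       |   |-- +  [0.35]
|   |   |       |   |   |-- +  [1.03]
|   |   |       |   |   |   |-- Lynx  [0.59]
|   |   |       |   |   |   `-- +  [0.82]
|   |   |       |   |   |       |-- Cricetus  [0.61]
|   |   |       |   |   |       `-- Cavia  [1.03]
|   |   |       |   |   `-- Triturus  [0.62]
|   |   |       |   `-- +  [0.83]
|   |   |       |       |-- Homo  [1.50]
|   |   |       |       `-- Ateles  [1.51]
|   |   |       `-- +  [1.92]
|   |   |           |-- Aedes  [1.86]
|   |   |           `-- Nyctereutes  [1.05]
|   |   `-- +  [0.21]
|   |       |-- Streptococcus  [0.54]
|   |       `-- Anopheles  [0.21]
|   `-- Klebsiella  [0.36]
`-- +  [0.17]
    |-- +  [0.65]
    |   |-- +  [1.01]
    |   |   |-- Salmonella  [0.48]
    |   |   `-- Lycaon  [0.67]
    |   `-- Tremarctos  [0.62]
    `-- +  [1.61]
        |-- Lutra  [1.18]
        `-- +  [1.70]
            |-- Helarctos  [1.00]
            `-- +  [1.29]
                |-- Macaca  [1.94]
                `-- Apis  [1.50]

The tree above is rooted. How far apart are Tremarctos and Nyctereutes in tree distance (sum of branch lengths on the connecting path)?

9.41

The path runs Tremarctos → … → MRCA → … → Nyctereutes; the MRCA is the root of the tree.
Branch lengths along that path: 0.62 + 0.65 + 0.17 + 1.59 + 1.61 + 0.50 + 1.30 + 1.92 + 1.05 = 9.41.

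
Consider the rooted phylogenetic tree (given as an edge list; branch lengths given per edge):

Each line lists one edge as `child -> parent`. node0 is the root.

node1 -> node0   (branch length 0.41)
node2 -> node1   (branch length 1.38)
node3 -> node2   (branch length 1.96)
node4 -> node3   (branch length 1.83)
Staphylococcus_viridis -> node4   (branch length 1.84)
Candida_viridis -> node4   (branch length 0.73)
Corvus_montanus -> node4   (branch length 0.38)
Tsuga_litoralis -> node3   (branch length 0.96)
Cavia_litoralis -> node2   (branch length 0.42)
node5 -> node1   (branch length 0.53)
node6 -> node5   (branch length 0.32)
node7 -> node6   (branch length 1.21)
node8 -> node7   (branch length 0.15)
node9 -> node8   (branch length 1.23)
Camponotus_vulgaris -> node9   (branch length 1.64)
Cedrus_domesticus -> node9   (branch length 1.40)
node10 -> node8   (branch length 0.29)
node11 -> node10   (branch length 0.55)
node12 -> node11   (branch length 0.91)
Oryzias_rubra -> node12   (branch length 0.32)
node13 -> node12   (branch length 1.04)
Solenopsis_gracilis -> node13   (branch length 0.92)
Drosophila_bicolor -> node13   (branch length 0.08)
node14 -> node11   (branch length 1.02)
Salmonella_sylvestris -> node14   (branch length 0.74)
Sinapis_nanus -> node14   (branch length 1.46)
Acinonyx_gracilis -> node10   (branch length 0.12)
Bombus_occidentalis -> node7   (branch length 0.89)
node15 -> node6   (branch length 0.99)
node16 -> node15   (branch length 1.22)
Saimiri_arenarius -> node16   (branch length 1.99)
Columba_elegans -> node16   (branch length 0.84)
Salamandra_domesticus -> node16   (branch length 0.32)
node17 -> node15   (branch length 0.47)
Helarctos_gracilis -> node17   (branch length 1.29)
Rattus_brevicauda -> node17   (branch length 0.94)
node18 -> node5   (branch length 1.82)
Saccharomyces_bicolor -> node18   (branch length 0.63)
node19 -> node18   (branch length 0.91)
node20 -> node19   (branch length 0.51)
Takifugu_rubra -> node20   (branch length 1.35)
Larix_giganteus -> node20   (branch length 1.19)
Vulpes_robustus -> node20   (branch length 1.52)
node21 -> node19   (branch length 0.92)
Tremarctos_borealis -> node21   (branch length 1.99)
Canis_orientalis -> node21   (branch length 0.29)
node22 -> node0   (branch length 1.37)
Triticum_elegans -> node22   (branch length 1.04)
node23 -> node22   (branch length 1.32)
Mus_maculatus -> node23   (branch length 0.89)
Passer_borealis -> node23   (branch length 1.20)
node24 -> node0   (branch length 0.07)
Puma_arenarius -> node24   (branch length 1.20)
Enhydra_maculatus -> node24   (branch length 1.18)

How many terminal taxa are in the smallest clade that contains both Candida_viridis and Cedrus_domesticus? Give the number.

The MRCA of Candida_viridis and Cedrus_domesticus is the node subtending ((((Staphylococcus_viridis,Candida_viridis,Corvus_montanus),Tsuga_litoralis),Cavia_litoralis),(((((Camponotus_vulgaris,Cedrus_domesticus),(((Oryzias_rubra,(Solenopsis_gracilis,Drosophila_bicolor)),(Salmonella_sylvestris,Sinapis_nanus)),Acinonyx_gracilis)),Bombus_occidentalis),((Saimiri_arenarius,Columba_elegans,Salamandra_domesticus),(Helarctos_gracilis,Rattus_brevicauda))),(Saccharomyces_bicolor,((Takifugu_rubra,Larix_giganteus,Vulpes_robustus),(Tremarctos_borealis,Canis_orientalis))))).
That clade contains 25 terminal taxa: Acinonyx_gracilis, Bombus_occidentalis, Camponotus_vulgaris, Candida_viridis, Canis_orientalis, Cavia_litoralis, Cedrus_domesticus, Columba_elegans, Corvus_montanus, Drosophila_bicolor, Helarctos_gracilis, Larix_giganteus, Oryzias_rubra, Rattus_brevicauda, Saccharomyces_bicolor, Saimiri_arenarius, Salamandra_domesticus, Salmonella_sylvestris, Sinapis_nanus, Solenopsis_gracilis, Staphylococcus_viridis, Takifugu_rubra, Tremarctos_borealis, Tsuga_litoralis, Vulpes_robustus.

25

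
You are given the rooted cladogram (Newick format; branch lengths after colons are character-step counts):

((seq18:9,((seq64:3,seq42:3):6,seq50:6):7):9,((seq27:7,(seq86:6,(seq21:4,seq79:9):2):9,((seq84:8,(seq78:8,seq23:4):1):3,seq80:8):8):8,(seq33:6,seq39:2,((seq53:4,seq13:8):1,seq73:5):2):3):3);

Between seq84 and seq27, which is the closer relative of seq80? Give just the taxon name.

The MRCA of seq80 and seq84 subtends ((seq84,(seq78,seq23)),seq80) (4 taxa).
The MRCA of seq80 and seq27 subtends (seq27,(seq86,(seq21,seq79)),((seq84,(seq78,seq23)),seq80)) (8 taxa).
The first is nested inside the second, so seq80 shares a more recent common ancestor with seq84.

seq84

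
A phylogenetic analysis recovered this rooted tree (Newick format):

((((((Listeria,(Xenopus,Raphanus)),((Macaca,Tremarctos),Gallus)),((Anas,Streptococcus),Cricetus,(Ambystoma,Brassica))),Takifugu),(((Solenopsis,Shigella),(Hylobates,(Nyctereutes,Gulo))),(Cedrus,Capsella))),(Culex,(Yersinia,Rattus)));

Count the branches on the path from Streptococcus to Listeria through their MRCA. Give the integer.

The MRCA of Streptococcus and Listeria is the node subtending (((Listeria,(Xenopus,Raphanus)),((Macaca,Tremarctos),Gallus)),((Anas,Streptococcus),Cricetus,(Ambystoma,Brassica))).
From Streptococcus up to that node: 3 branches. From Listeria up to the same node: 3 branches. Total: 3 + 3 = 6.

6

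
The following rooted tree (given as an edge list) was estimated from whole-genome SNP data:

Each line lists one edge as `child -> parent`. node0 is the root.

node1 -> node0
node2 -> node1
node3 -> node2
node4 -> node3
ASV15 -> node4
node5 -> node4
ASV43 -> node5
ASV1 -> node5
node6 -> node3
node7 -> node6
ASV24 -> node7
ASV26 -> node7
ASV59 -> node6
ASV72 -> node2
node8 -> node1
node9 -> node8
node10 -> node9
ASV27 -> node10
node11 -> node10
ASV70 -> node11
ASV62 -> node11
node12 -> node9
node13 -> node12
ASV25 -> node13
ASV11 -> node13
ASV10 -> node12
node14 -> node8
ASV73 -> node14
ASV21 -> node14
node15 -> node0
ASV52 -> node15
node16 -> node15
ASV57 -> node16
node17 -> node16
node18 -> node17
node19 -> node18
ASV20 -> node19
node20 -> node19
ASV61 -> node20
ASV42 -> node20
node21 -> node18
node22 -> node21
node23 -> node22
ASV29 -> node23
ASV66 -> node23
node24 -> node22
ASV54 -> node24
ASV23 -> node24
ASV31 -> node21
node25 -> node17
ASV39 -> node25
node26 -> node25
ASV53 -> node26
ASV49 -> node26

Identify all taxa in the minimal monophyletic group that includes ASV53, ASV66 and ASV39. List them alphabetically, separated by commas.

ASV20, ASV23, ASV29, ASV31, ASV39, ASV42, ASV49, ASV53, ASV54, ASV61, ASV66

Tracing ASV53: it sits inside (ASV53,ASV49).
Tracing ASV66: it sits inside (ASV29,ASV66).
Tracing ASV39: it sits inside (ASV39,(ASV53,ASV49)).
The smallest clade enclosing all 3 is (((ASV20,(ASV61,ASV42)),(((ASV29,ASV66),(ASV54,ASV23)),ASV31)),(ASV39,(ASV53,ASV49))); the answer is its 11 terminal taxa in alphabetical order.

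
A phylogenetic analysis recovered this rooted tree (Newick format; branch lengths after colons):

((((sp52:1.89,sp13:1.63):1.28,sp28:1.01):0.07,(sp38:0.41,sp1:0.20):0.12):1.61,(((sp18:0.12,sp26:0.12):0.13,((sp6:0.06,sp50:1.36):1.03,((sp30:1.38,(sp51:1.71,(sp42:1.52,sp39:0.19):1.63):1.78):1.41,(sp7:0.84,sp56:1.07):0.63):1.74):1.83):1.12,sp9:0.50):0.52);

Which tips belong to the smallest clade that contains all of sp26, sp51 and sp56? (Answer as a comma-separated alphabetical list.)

Tracing sp26: it sits inside (sp18,sp26).
Tracing sp51: it sits inside (sp51,(sp42,sp39)).
Tracing sp56: it sits inside (sp7,sp56).
The smallest clade enclosing all 3 is ((sp18,sp26),((sp6,sp50),((sp30,(sp51,(sp42,sp39))),(sp7,sp56)))); the answer is its 10 terminal taxa in alphabetical order.

sp18, sp26, sp30, sp39, sp42, sp50, sp51, sp56, sp6, sp7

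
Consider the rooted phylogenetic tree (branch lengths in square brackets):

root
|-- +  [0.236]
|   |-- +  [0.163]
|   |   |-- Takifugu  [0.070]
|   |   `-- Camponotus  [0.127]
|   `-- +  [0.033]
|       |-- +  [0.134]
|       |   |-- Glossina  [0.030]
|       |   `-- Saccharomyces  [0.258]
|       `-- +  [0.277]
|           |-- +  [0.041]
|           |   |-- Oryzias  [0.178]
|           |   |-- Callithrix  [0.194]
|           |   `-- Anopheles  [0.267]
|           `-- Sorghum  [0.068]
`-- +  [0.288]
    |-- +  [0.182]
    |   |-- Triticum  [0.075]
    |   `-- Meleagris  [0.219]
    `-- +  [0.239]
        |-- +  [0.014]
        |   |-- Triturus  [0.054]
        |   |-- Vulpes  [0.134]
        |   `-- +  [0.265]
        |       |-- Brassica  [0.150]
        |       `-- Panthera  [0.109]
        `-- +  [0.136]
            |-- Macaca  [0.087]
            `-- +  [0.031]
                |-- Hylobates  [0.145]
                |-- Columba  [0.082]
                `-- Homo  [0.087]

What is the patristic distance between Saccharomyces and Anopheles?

0.977

The path runs Saccharomyces → … → MRCA → … → Anopheles; the MRCA is the node subtending ((Glossina,Saccharomyces),((Oryzias,Callithrix,Anopheles),Sorghum)).
Branch lengths along that path: 0.258 + 0.134 + 0.277 + 0.041 + 0.267 = 0.977.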